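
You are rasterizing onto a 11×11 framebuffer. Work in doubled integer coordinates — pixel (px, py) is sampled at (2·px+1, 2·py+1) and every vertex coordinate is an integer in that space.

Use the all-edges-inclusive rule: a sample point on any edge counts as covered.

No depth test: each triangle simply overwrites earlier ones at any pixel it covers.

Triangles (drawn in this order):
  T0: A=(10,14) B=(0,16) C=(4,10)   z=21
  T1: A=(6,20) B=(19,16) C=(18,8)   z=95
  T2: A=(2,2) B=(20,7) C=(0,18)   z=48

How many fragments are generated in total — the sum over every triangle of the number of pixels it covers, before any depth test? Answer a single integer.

T0:
  2·area = 52
  edge (10, 14)→(0, 16): d=(-10,2) inclusive
  edge (0, 16)→(4, 10): d=(4,-6) inclusive
  edge (4, 10)→(10, 14): d=(6,4) inclusive
    (2,5)@(5, 11): e=[40,10,2] → #
    (3,5)@(7, 11): e=[36,22,-6] → ·
    (1,6)@(3, 13): e=[24,6,22] → #
    (3,6)@(7, 13): e=[16,30,6] → #
    (4,6)@(9, 13): e=[12,42,-2] → ·
    (7,6)@(15, 13): e=[0,78,-26] → ·  [on edge]
    (0,7)@(1, 15): e=[8,2,42] → #
    (2,7)@(5, 15): e=[0,26,26] → #  [on edge]
    (3,7)@(7, 15): e=[-4,38,18] → ·
    (0,8)@(1, 17): e=[-12,10,54] → ·
    (1,8)@(3, 17): e=[-16,22,46] → ·
    (2,8)@(5, 17): e=[-20,34,38] → ·
  covered (7 px):
    · · · · · · · · · · ·
    · · · · · · · · · · ·
    · · · · · · · · · · ·
    · · · · · · · · · · ·
    · · · · · · · · · · ·
    · · # · · · · · · · ·
    · # # # · · · · · · ·
    # # # · · · · · · · ·
    · · · · · · · · · · ·
    · · · · · · · · · · ·
    · · · · · · · · · · ·
T1:
  2·area = 108  (B↔C swapped to make it positive)
  edge (6, 20)→(18, 8): d=(12,-12) inclusive
  edge (18, 8)→(19, 16): d=(1,8) inclusive
  edge (19, 16)→(6, 20): d=(-13,4) inclusive
    (10,2)@(21, 5): e=[0,-27,135] → ·  [on edge]
    (9,3)@(19, 7): e=[0,-9,117] → ·  [on edge]
    (8,4)@(17, 9): e=[0,9,99] → #  [on edge]
    (9,4)@(19, 9): e=[24,-7,91] → ·
    (7,5)@(15, 11): e=[0,27,81] → #  [on edge]
    (9,5)@(19, 11): e=[48,-5,65] → ·
    (6,6)@(13, 13): e=[0,45,63] → #  [on edge]
    (9,6)@(19, 13): e=[72,-3,39] → ·
    (5,7)@(11, 15): e=[0,63,45] → #  [on edge]
    (9,7)@(19, 15): e=[96,-1,13] → ·
    (4,8)@(9, 17): e=[0,81,27] → #  [on edge]
    (8,8)@(17, 17): e=[96,17,-5] → ·
    (3,9)@(7, 19): e=[0,99,9] → #  [on edge]
    (2,10)@(5, 21): e=[0,117,-9] → ·  [on edge]
  covered (16 px):
    · · · · · · · · · · ·
    · · · · · · · · · · ·
    · · · · · · · · · · ·
    · · · · · · · · · · ·
    · · · · · · · · # · ·
    · · · · · · · # # · ·
    · · · · · · # # # · ·
    · · · · · # # # # · ·
    · · · · # # # # · · ·
    · · · # # · · · · · ·
    · · · · · · · · · · ·
T2:
  2·area = 298
  edge (2, 2)→(20, 7): d=(18,5) inclusive
  edge (20, 7)→(0, 18): d=(-20,11) inclusive
  edge (0, 18)→(2, 2): d=(2,-16) inclusive
    (1,1)@(3, 3): e=[13,267,18] → #
    (2,1)@(5, 3): e=[3,245,50] → #
    (3,1)@(7, 3): e=[-7,223,82] → ·
    (1,2)@(3, 5): e=[49,227,22] → #
    (3,2)@(7, 5): e=[29,183,86] → #
    (4,2)@(9, 5): e=[19,161,118] → #
    (5,2)@(11, 5): e=[9,139,150] → #
    (6,2)@(13, 5): e=[-1,117,182] → ·
    (1,3)@(3, 7): e=[85,187,26] → #
    (6,3)@(13, 7): e=[35,77,186] → #
    (7,3)@(15, 7): e=[25,55,218] → #
    (8,3)@(17, 7): e=[15,33,250] → #
  covered (38 px):
    · · · · · · · · · · ·
    · # # · · · · · · · ·
    · # # # # # · · · · ·
    · # # # # # # # # # ·
    · # # # # # # # · · ·
    # # # # # # · · · · ·
    # # # # # · · · · · ·
    # # # · · · · · · · ·
    # · · · · · · · · · ·
    · · · · · · · · · · ·
    · · · · · · · · · · ·

Result: 61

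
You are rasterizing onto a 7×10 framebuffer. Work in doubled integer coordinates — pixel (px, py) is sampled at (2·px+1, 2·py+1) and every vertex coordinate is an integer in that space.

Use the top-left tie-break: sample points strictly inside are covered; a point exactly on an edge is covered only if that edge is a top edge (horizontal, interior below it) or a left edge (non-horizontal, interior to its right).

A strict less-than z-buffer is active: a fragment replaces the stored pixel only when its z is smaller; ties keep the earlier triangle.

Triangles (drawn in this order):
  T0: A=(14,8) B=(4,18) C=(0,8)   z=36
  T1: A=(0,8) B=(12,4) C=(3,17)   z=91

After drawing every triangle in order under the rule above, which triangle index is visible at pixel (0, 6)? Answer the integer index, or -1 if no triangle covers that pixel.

T0:
  2·area = 140
  edge (14, 8)→(4, 18): d=(-10,10) right/bottom  bias=-1
  edge (4, 18)→(0, 8): d=(-4,-10) top-left  bias=+0
  edge (0, 8)→(14, 8): d=(14,0) top-left  bias=+0
    (0,4)@(1, 9): e=[120,6,14] → X
    (1,4)@(3, 9): e=[100,26,14] → X
    (2,4)@(5, 9): e=[80,46,14] → X
    (3,4)@(7, 9): e=[60,66,14] → X
    (4,4)@(9, 9): e=[40,86,14] → X
    (5,4)@(11, 9): e=[20,106,14] → X
    (6,4)@(13, 9): e=[0,126,14] → .  [on edge]
    (0,5)@(1, 11): e=[100,-2,42] → .
    (1,5)@(3, 11): e=[80,18,42] → X
    (5,5)@(11, 11): e=[0,98,42] → .  [on edge]
    (1,6)@(3, 13): e=[60,10,70] → X
    (4,6)@(9, 13): e=[0,70,70] → .  [on edge]
    (3,7)@(7, 15): e=[0,42,98] → .  [on edge]
    (2,8)@(5, 17): e=[0,14,126] → .  [on edge]
    (1,9)@(3, 19): e=[0,-14,154] → .  [on edge]
  covered (15 px):
    . . . . . . .
    . . . . . . .
    . . . . . . .
    . . . . . . .
    X X X X X X .
    . X X X X . .
    . X X X . . .
    . X X . . . .
    . . . . . . .
    . . . . . . .
T1:
  2·area = 120
  edge (0, 8)→(12, 4): d=(12,-4) top-left  bias=+0
  edge (12, 4)→(3, 17): d=(-9,13) right/bottom  bias=-1
  edge (3, 17)→(0, 8): d=(-3,-9) top-left  bias=+0
    (4,2)@(9, 5): e=[0,30,90] → X  [on edge]
    (5,2)@(11, 5): e=[8,4,108] → X
    (6,2)@(13, 5): e=[16,-22,126] → .
    (1,3)@(3, 7): e=[0,90,30] → X  [on edge]
    (2,3)@(5, 7): e=[8,64,48] → X
    (3,3)@(7, 7): e=[16,38,66] → X
    (5,3)@(11, 7): e=[32,-14,102] → .
    (0,4)@(1, 9): e=[16,98,6] → X
    (4,4)@(9, 9): e=[48,-6,78] → .
    (0,5)@(1, 11): e=[40,80,0] → X  [on edge]
    (4,5)@(9, 11): e=[72,-24,72] → .
    (0,6)@(1, 13): e=[64,62,-6] → .
    (1,8)@(3, 17): e=[120,0,0] → .  [on edge]
  covered (17 px):
    . . . . . . .
    . . . . . . .
    . . . . X X .
    . X X X X . .
    X X X X . . .
    X X X X . . .
    . X X . . . .
    . X . . . . .
    . . . . . . .
    . . . . . . .

Z-buffer (winner per pixel, '.' = empty):
  . . . . . . .
  . . . . . . .
  . . . . 1 1 .
  . 1 1 1 1 . .
  0 0 0 0 0 0 .
  1 0 0 0 0 . .
  . 0 0 0 . . .
  . 0 0 . . . .
  . . . . . . .
  . . . . . . .

Answer: -1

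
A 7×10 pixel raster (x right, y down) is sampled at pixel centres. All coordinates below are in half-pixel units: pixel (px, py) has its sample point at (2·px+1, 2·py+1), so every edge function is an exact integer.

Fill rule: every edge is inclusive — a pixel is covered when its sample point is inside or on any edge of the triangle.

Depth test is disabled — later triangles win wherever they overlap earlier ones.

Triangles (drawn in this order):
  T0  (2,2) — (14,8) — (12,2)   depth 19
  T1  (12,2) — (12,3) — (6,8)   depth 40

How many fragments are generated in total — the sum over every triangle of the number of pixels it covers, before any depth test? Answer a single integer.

T0:
  2·area = 60  (B↔C swapped to make it positive)
  edge (2, 2)→(12, 2): d=(10,0) inclusive
  edge (12, 2)→(14, 8): d=(2,6) inclusive
  edge (14, 8)→(2, 2): d=(-12,-6) inclusive
    (2,1)@(5, 3): e=[10,44,6] → █
    (3,1)@(7, 3): e=[10,32,18] → █
    (4,1)@(9, 3): e=[10,20,30] → █
    (5,1)@(11, 3): e=[10,8,42] → █
    (6,1)@(13, 3): e=[10,-4,54] → ·
    (2,2)@(5, 5): e=[30,48,-18] → ·
    (3,2)@(7, 5): e=[30,36,-6] → ·
    (4,2)@(9, 5): e=[30,24,6] → █
    (6,2)@(13, 5): e=[30,0,30] → █  [on edge]
    (4,3)@(9, 7): e=[50,28,-18] → ·
    (5,3)@(11, 7): e=[50,16,-6] → ·
    (6,3)@(13, 7): e=[50,4,6] → █
  covered (8 px):
    · · · · · · ·
    · · █ █ █ █ ·
    · · · · █ █ █
    · · · · · · █
    · · · · · · ·
    · · · · · · ·
    · · · · · · ·
    · · · · · · ·
    · · · · · · ·
    · · · · · · ·
T1:
  2·area = 6
  edge (12, 2)→(12, 3): d=(0,1) inclusive
  edge (12, 3)→(6, 8): d=(-6,5) inclusive
  edge (6, 8)→(12, 2): d=(6,-6) inclusive
    (6,0)@(13, 1): e=[-1,7,0] → ·  [on edge]
    (5,1)@(11, 3): e=[1,5,0] → █  [on edge]
    (6,1)@(13, 3): e=[-1,-5,12] → ·
    (4,2)@(9, 5): e=[3,3,0] → █  [on edge]
    (5,2)@(11, 5): e=[1,-7,12] → ·
    (3,3)@(7, 7): e=[5,1,0] → █  [on edge]
    (4,3)@(9, 7): e=[3,-9,12] → ·
    (2,4)@(5, 9): e=[7,-1,0] → ·  [on edge]
    (3,4)@(7, 9): e=[5,-11,12] → ·
    (1,5)@(3, 11): e=[9,-3,0] → ·  [on edge]
    (0,6)@(1, 13): e=[11,-5,0] → ·  [on edge]
  covered (3 px):
    · · · · · · ·
    · · · · · █ ·
    · · · · █ · ·
    · · · █ · · ·
    · · · · · · ·
    · · · · · · ·
    · · · · · · ·
    · · · · · · ·
    · · · · · · ·
    · · · · · · ·

Result: 11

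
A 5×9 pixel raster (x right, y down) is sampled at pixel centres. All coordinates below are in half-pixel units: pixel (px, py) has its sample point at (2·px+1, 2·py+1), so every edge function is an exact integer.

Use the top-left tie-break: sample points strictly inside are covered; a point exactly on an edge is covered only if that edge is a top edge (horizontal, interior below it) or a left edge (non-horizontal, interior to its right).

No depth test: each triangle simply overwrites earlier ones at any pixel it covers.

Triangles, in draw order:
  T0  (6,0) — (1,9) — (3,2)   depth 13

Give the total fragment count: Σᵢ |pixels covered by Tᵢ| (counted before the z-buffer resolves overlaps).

T0:
  2·area = 17
  edge (6, 0)→(1, 9): d=(-5,9) right/bottom  bias=-1
  edge (1, 9)→(3, 2): d=(2,-7) top-left  bias=+0
  edge (3, 2)→(6, 0): d=(3,-2) top-left  bias=+0
    (2,0)@(5, 1): e=[4,12,1] → #
    (3,0)@(7, 1): e=[-14,26,5] → ·
    (1,1)@(3, 3): e=[12,2,3] → #
    (2,1)@(5, 3): e=[-6,16,7] → ·
    (1,2)@(3, 5): e=[2,6,9] → #
    (2,2)@(5, 5): e=[-16,20,13] → ·
    (1,3)@(3, 7): e=[-8,10,15] → ·
    (0,4)@(1, 9): e=[0,0,17] → ·  [on edge]
  covered (3 px):
    · · # · ·
    · # · · ·
    · # · · ·
    · · · · ·
    · · · · ·
    · · · · ·
    · · · · ·
    · · · · ·
    · · · · ·

Answer: 3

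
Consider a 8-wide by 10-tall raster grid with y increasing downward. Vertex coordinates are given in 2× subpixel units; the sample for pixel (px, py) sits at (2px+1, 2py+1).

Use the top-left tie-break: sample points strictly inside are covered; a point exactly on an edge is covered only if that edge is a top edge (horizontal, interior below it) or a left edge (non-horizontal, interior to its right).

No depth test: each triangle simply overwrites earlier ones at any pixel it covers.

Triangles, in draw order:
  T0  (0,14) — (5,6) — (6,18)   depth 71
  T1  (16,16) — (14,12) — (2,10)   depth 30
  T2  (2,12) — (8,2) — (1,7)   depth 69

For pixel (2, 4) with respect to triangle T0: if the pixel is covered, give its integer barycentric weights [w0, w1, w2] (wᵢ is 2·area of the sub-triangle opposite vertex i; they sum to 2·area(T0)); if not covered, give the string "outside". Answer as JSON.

T0:
  2·area = 68
  edge (0, 14)→(5, 6): d=(5,-8) top-left  bias=+0
  edge (5, 6)→(6, 18): d=(1,12) right/bottom  bias=-1
  edge (6, 18)→(0, 14): d=(-6,-4) top-left  bias=+0
    (2,3)@(5, 7): e=[5,1,62] → X
    (3,3)@(7, 7): e=[21,-23,70] → .
    (2,4)@(5, 9): e=[15,3,50] → X
    (3,4)@(7, 9): e=[31,-21,58] → .
    (1,5)@(3, 11): e=[9,29,30] → X
    (3,5)@(7, 11): e=[41,-19,46] → .
    (0,6)@(1, 13): e=[3,55,10] → X
    (3,6)@(7, 13): e=[51,-17,34] → .
    (0,7)@(1, 15): e=[13,57,-2] → .
    (1,7)@(3, 15): e=[29,33,6] → X
    (3,7)@(7, 15): e=[61,-15,22] → .
    (1,8)@(3, 17): e=[39,35,-6] → .
  covered (10 px):
    . . . . . . . .
    . . . . . . . .
    . . . . . . . .
    . . X . . . . .
    . . X . . . . .
    . X X . . . . .
    X X X . . . . .
    . X X . . . . .
    . . X . . . . .
    . . . . . . . .
T1:
  2·area = 44  (B↔C swapped to make it positive)
  edge (16, 16)→(2, 10): d=(-14,-6) top-left  bias=+0
  edge (2, 10)→(14, 12): d=(12,2) right/bottom  bias=-1
  edge (14, 12)→(16, 16): d=(2,4) right/bottom  bias=-1
    (2,5)@(5, 11): e=[4,6,34] → X
    (3,5)@(7, 11): e=[16,2,26] → X
    (4,5)@(9, 11): e=[28,-2,18] → .
    (2,6)@(5, 13): e=[-24,30,38] → .
    (3,6)@(7, 13): e=[-12,26,30] → .
    (4,6)@(9, 13): e=[0,22,22] → X  [on edge]
    (5,6)@(11, 13): e=[12,18,14] → X
    (6,6)@(13, 13): e=[24,14,6] → X
    (7,6)@(15, 13): e=[36,10,-2] → .
    (4,7)@(9, 15): e=[-28,46,26] → .
    (5,7)@(11, 15): e=[-16,42,18] → .
    (6,7)@(13, 15): e=[-4,38,10] → .
  covered (6 px):
    . . . . . . . .
    . . . . . . . .
    . . . . . . . .
    . . . . . . . .
    . . . . . . . .
    . . X X . . . .
    . . . . X X X .
    . . . . . . . X
    . . . . . . . .
    . . . . . . . .
T2:
  2·area = 40  (B↔C swapped to make it positive)
  edge (2, 12)→(1, 7): d=(-1,-5) top-left  bias=+0
  edge (1, 7)→(8, 2): d=(7,-5) top-left  bias=+0
  edge (8, 2)→(2, 12): d=(-6,10) right/bottom  bias=-1
    (3,1)@(7, 3): e=[34,2,4] → X
    (4,1)@(9, 3): e=[44,12,-16] → .
    (2,2)@(5, 5): e=[22,6,12] → X
    (3,2)@(7, 5): e=[32,16,-8] → .
    (0,3)@(1, 7): e=[0,0,40] → X  [on edge]
    (1,3)@(3, 7): e=[10,10,20] → X
    (2,3)@(5, 7): e=[20,20,0] → .  [on edge]
    (0,4)@(1, 9): e=[-2,14,28] → .
    (1,4)@(3, 9): e=[8,24,8] → X
    (2,4)@(5, 9): e=[18,34,-12] → .
    (1,5)@(3, 11): e=[6,38,-4] → .
    (1,8)@(3, 17): e=[0,80,-40] → .  [on edge]
  covered (5 px):
    . . . . . . . .
    . . . X . . . .
    . . X . . . . .
    X X . . . . . .
    . X . . . . . .
    . . . . . . . .
    . . . . . . . .
    . . . . . . . .
    . . . . . . . .
    . . . . . . . .

Final: [3,50,15]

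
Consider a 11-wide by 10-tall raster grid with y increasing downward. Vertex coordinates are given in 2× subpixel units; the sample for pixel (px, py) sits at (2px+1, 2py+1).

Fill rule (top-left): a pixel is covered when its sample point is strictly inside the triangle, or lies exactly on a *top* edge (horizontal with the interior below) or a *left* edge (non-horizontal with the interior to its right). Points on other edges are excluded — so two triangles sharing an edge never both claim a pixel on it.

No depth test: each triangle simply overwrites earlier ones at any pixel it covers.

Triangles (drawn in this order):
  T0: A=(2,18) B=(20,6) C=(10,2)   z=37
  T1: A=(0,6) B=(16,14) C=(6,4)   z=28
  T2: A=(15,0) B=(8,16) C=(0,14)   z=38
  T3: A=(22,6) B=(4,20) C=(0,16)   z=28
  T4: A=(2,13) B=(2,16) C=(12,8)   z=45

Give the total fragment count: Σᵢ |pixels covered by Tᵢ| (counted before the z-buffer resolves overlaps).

T0:
  2·area = 192  (B↔C swapped to make it positive)
  edge (2, 18)→(10, 2): d=(8,-16) top-left  bias=+0
  edge (10, 2)→(20, 6): d=(10,4) right/bottom  bias=-1
  edge (20, 6)→(2, 18): d=(-18,12) right/bottom  bias=-1
    (5,1)@(11, 3): e=[24,6,162] → #
    (6,1)@(13, 3): e=[56,-2,138] → ·
    (4,2)@(9, 5): e=[8,34,150] → #
    (6,2)@(13, 5): e=[72,18,102] → #
    (7,2)@(15, 5): e=[104,10,78] → #
    (8,2)@(17, 5): e=[136,2,54] → #
    (9,2)@(19, 5): e=[168,-6,30] → ·
    (4,3)@(9, 7): e=[24,54,114] → #
    (9,3)@(19, 7): e=[184,14,-6] → ·
    (3,4)@(7, 9): e=[8,82,102] → #
    (8,4)@(17, 9): e=[168,42,-18] → ·
    (3,5)@(7, 11): e=[24,102,66] → #
  covered (24 px):
    · · · · · · · · · · ·
    · · · · · # · · · · ·
    · · · · # # # # # · ·
    · · · · # # # # # · ·
    · · · # # # # # · · ·
    · · · # # # · · · · ·
    · · # # # · · · · · ·
    · · # · · · · · · · ·
    · # · · · · · · · · ·
    · · · · · · · · · · ·
T1:
  2·area = 80  (B↔C swapped to make it positive)
  edge (0, 6)→(6, 4): d=(6,-2) top-left  bias=+0
  edge (6, 4)→(16, 14): d=(10,10) right/bottom  bias=-1
  edge (16, 14)→(0, 6): d=(-16,-8) top-left  bias=+0
    (1,0)@(3, 1): e=[-24,0,104] → ·  [on edge]
    (7,0)@(15, 1): e=[0,-120,200] → ·  [on edge]
    (2,1)@(5, 3): e=[-8,0,88] → ·  [on edge]
    (4,1)@(9, 3): e=[0,-40,120] → ·  [on edge]
    (1,2)@(3, 5): e=[0,40,40] → #  [on edge]
    (2,2)@(5, 5): e=[4,20,56] → #
    (3,2)@(7, 5): e=[8,0,72] → ·  [on edge]
    (1,3)@(3, 7): e=[12,60,8] → #
    (3,3)@(7, 7): e=[20,20,40] → #
    (4,3)@(9, 7): e=[24,0,56] → ·  [on edge]
    (1,4)@(3, 9): e=[24,80,-24] → ·
    (2,4)@(5, 9): e=[28,60,-8] → ·
    (5,4)@(11, 9): e=[40,0,40] → ·  [on edge]
    (6,5)@(13, 11): e=[56,0,24] → ·  [on edge]
    (7,6)@(15, 13): e=[72,0,8] → ·  [on edge]
    (8,7)@(17, 15): e=[88,0,-8] → ·  [on edge]
    (9,8)@(19, 17): e=[104,0,-24] → ·  [on edge]
    (10,9)@(21, 19): e=[120,0,-40] → ·  [on edge]
  covered (8 px):
    · · · · · · · · · · ·
    · · · · · · · · · · ·
    · # # · · · · · · · ·
    · # # # · · · · · · ·
    · · · # # · · · · · ·
    · · · · · # · · · · ·
    · · · · · · · · · · ·
    · · · · · · · · · · ·
    · · · · · · · · · · ·
    · · · · · · · · · · ·
T2:
  2·area = 142
  edge (15, 0)→(8, 16): d=(-7,16) right/bottom  bias=-1
  edge (8, 16)→(0, 14): d=(-8,-2) top-left  bias=+0
  edge (0, 14)→(15, 0): d=(15,-14) top-left  bias=+0
    (6,1)@(13, 3): e=[11,114,17] → #
    (7,1)@(15, 3): e=[-21,118,45] → ·
    (5,2)@(11, 5): e=[29,94,19] → #
    (6,2)@(13, 5): e=[-3,98,47] → ·
    (4,3)@(9, 7): e=[47,74,21] → #
    (6,3)@(13, 7): e=[-17,82,77] → ·
    (3,4)@(7, 9): e=[65,54,23] → #
    (6,4)@(13, 9): e=[-31,66,107] → ·
    (2,5)@(5, 11): e=[83,34,25] → #
    (5,5)@(11, 11): e=[-13,46,109] → ·
    (1,6)@(3, 13): e=[101,14,27] → #
    (5,6)@(11, 13): e=[-27,30,139] → ·
  covered (16 px):
    · · · · · · · · · · ·
    · · · · · · # · · · ·
    · · · · · # · · · · ·
    · · · · # # · · · · ·
    · · · # # # · · · · ·
    · · # # # · · · · · ·
    · # # # # · · · · · ·
    · · # # · · · · · · ·
    · · · · · · · · · · ·
    · · · · · · · · · · ·
T3:
  2·area = 128
  edge (22, 6)→(4, 20): d=(-18,14) right/bottom  bias=-1
  edge (4, 20)→(0, 16): d=(-4,-4) top-left  bias=+0
  edge (0, 16)→(22, 6): d=(22,-10) top-left  bias=+0
    (8,4)@(17, 9): e=[16,96,16] → #
    (9,4)@(19, 9): e=[-12,104,36] → ·
    (5,5)@(11, 11): e=[64,64,0] → #  [on edge]
    (6,5)@(13, 11): e=[36,72,20] → #
    (7,5)@(15, 11): e=[8,80,40] → #
    (8,5)@(17, 11): e=[-20,88,60] → ·
    (3,6)@(7, 13): e=[84,40,4] → #
    (4,6)@(9, 13): e=[56,48,24] → #
    (6,6)@(13, 13): e=[0,64,64] → ·  [on edge]
    (7,6)@(15, 13): e=[-28,72,84] → ·
    (1,7)@(3, 15): e=[104,16,8] → #
    (2,7)@(5, 15): e=[76,24,28] → #
    (0,8)@(1, 17): e=[96,0,32] → #  [on edge]
    (1,9)@(3, 19): e=[32,0,96] → #  [on edge]
  covered (17 px):
    · · · · · · · · · · ·
    · · · · · · · · · · ·
    · · · · · · · · · · ·
    · · · · · · · · · · ·
    · · · · · · · · # · ·
    · · · · · # # # · · ·
    · · · # # # · · · · ·
    · # # # # · · · · · ·
    # # # # · · · · · · ·
    · # # · · · · · · · ·
T4:
  2·area = 30  (B↔C swapped to make it positive)
  edge (2, 13)→(12, 8): d=(10,-5) top-left  bias=+0
  edge (12, 8)→(2, 16): d=(-10,8) right/bottom  bias=-1
  edge (2, 16)→(2, 13): d=(0,-3) top-left  bias=+0
    (3,5)@(7, 11): e=[5,10,15] → #
    (4,5)@(9, 11): e=[15,-6,21] → ·
    (1,6)@(3, 13): e=[5,22,3] → #
    (2,6)@(5, 13): e=[15,6,9] → #
    (3,6)@(7, 13): e=[25,-10,15] → ·
    (1,7)@(3, 15): e=[25,2,3] → #
    (2,7)@(5, 15): e=[35,-14,9] → ·
    (1,8)@(3, 17): e=[45,-18,3] → ·
  covered (4 px):
    · · · · · · · · · · ·
    · · · · · · · · · · ·
    · · · · · · · · · · ·
    · · · · · · · · · · ·
    · · · · · · · · · · ·
    · · · # · · · · · · ·
    · # # · · · · · · · ·
    · # · · · · · · · · ·
    · · · · · · · · · · ·
    · · · · · · · · · · ·

Answer: 69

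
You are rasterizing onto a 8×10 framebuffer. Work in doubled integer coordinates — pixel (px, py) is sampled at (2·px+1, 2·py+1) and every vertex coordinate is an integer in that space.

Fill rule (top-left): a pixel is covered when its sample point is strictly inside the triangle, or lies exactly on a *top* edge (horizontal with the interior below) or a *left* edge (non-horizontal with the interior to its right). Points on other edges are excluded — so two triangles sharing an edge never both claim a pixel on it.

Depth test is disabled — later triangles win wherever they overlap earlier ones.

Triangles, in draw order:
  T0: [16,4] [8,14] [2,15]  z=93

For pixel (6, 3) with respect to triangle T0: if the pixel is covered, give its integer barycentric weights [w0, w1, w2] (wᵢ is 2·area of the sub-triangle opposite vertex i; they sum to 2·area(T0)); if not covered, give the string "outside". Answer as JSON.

T0:
  2·area = 52
  edge (16, 4)→(8, 14): d=(-8,10) right/bottom  bias=-1
  edge (8, 14)→(2, 15): d=(-6,1) right/bottom  bias=-1
  edge (2, 15)→(16, 4): d=(14,-11) top-left  bias=+0
    (7,2)@(15, 5): e=[2,47,3] → X
    (6,3)@(13, 7): e=[6,37,9] → X
    (7,3)@(15, 7): e=[-14,35,31] → .
    (5,4)@(11, 9): e=[10,27,15] → X
    (6,4)@(13, 9): e=[-10,25,37] → .
    (4,5)@(9, 11): e=[14,17,21] → X
    (5,5)@(11, 11): e=[-6,15,43] → .
    (2,6)@(5, 13): e=[38,9,5] → X
    (3,6)@(7, 13): e=[18,7,27] → X
    (4,6)@(9, 13): e=[-2,5,49] → .
    (2,7)@(5, 15): e=[22,-3,33] → .
    (3,7)@(7, 15): e=[2,-5,55] → .
  covered (6 px):
    . . . . . . . .
    . . . . . . . .
    . . . . . . . X
    . . . . . . X .
    . . . . . X . .
    . . . . X . . .
    . . X X . . . .
    . . . . . . . .
    . . . . . . . .
    . . . . . . . .

Final: [37,9,6]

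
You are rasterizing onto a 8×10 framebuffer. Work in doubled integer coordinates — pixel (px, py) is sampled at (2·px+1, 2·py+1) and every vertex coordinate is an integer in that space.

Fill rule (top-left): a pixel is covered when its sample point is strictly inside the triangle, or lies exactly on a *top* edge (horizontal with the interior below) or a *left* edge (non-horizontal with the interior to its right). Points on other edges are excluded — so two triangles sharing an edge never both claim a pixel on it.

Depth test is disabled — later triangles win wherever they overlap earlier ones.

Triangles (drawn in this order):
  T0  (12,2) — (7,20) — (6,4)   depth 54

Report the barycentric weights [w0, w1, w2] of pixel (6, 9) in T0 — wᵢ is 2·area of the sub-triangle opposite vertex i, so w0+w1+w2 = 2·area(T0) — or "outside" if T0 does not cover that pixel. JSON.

T0:
  2·area = 98
  edge (12, 2)→(7, 20): d=(-5,18) right/bottom  bias=-1
  edge (7, 20)→(6, 4): d=(-1,-16) top-left  bias=+0
  edge (6, 4)→(12, 2): d=(6,-2) top-left  bias=+0
    (7,0)@(15, 1): e=[-49,147,0] → .  [on edge]
    (4,1)@(9, 3): e=[49,49,0] → X  [on edge]
    (5,1)@(11, 3): e=[13,81,4] → X
    (6,1)@(13, 3): e=[-23,113,8] → .
    (1,2)@(3, 5): e=[147,-49,0] → .  [on edge]
    (3,2)@(7, 5): e=[75,15,8] → X
    (6,2)@(13, 5): e=[-33,111,20] → .
    (3,3)@(7, 7): e=[65,13,20] → X
    (5,3)@(11, 7): e=[-7,77,28] → .
    (3,4)@(7, 9): e=[55,11,32] → X
    (5,4)@(11, 9): e=[-17,75,40] → .
    (3,5)@(7, 11): e=[45,9,44] → X
  covered (15 px):
    . . . . . . . .
    . . . . X X . .
    . . . X X X . .
    . . . X X . . .
    . . . X X . . .
    . . . X X . . .
    . . . X . . . .
    . . . X . . . .
    . . . X . . . .
    . . . X . . . .

Answer: "outside"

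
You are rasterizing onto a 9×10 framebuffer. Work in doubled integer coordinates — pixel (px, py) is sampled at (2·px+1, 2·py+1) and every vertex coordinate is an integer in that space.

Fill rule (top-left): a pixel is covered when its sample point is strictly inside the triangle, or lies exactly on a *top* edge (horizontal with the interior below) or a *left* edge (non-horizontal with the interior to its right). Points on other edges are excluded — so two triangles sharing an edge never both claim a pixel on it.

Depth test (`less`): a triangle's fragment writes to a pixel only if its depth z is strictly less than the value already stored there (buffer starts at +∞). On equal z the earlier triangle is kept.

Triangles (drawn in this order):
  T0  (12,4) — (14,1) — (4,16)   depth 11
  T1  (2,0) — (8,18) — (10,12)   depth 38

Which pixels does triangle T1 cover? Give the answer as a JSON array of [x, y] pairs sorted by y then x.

T0:
  degenerate (2·area = 0) — covers nothing
T1:
  2·area = 72  (B↔C swapped to make it positive)
  edge (2, 0)→(10, 12): d=(8,12) right/bottom  bias=-1
  edge (10, 12)→(8, 18): d=(-2,6) right/bottom  bias=-1
  edge (8, 18)→(2, 0): d=(-6,-18) top-left  bias=+0
    (1,1)@(3, 3): e=[12,60,0] → █  [on edge]
    (2,1)@(5, 3): e=[-12,48,36] → ·
    (6,1)@(13, 3): e=[-108,0,180] → ·  [on edge]
    (1,2)@(3, 5): e=[28,56,-12] → ·
    (2,2)@(5, 5): e=[4,44,24] → █
    (3,2)@(7, 5): e=[-20,32,60] → ·
    (2,3)@(5, 7): e=[20,40,12] → █
    (3,3)@(7, 7): e=[-4,28,48] → ·
    (2,4)@(5, 9): e=[36,36,0] → █  [on edge]
    (3,4)@(7, 9): e=[12,24,36] → █
    (4,4)@(9, 9): e=[-12,12,72] → ·
    (5,4)@(11, 9): e=[-36,0,108] → ·  [on edge]
    (3,7)@(7, 15): e=[60,12,0] → █  [on edge]
    (4,7)@(9, 15): e=[36,0,36] → ·  [on edge]
  covered (10 px):
    · · · · · · · · ·
    · █ · · · · · · ·
    · · █ · · · · · ·
    · · █ · · · · · ·
    · · █ █ · · · · ·
    · · · █ █ · · · ·
    · · · █ █ · · · ·
    · · · █ · · · · ·
    · · · · · · · · ·
    · · · · · · · · ·

Answer: [[1,1],[2,2],[2,3],[2,4],[3,4],[3,5],[4,5],[3,6],[4,6],[3,7]]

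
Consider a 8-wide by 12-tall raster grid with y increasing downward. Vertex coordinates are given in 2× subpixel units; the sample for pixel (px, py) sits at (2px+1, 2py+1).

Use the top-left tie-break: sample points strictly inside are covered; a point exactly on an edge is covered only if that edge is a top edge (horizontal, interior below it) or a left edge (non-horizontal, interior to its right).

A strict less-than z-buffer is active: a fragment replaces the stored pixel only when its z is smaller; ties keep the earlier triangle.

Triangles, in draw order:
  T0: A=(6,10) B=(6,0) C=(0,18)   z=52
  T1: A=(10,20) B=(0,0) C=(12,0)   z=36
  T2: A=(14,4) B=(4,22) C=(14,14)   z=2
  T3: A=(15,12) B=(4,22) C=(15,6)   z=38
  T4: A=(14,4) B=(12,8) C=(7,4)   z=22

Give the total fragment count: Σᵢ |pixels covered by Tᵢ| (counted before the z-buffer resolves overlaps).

T0:
  2·area = 60  (B↔C swapped to make it positive)
  edge (6, 10)→(0, 18): d=(-6,8) right/bottom  bias=-1
  edge (0, 18)→(6, 0): d=(6,-18) top-left  bias=+0
  edge (6, 0)→(6, 10): d=(0,10) right/bottom  bias=-1
    (2,1)@(5, 3): e=[50,0,10] → X  [on edge]
    (3,1)@(7, 3): e=[34,36,-10] → .
    (2,2)@(5, 5): e=[38,12,10] → X
    (3,2)@(7, 5): e=[22,48,-10] → .
    (2,3)@(5, 7): e=[26,24,10] → X
    (3,3)@(7, 7): e=[10,60,-10] → .
    (1,4)@(3, 9): e=[30,0,30] → X  [on edge]
    (3,4)@(7, 9): e=[-2,72,-10] → .
    (1,5)@(3, 11): e=[18,12,30] → X
    (3,5)@(7, 11): e=[-14,84,-10] → .
    (1,6)@(3, 13): e=[6,24,30] → X
    (2,6)@(5, 13): e=[-10,60,10] → .
    (0,7)@(1, 15): e=[10,0,50] → X  [on edge]
  covered (9 px):
    . . . . . . . .
    . . X . . . . .
    . . X . . . . .
    . . X . . . . .
    . X X . . . . .
    . X X . . . . .
    . X . . . . . .
    X . . . . . . .
    . . . . . . . .
    . . . . . . . .
    . . . . . . . .
    . . . . . . . .
T1:
  2·area = 240
  edge (10, 20)→(0, 0): d=(-10,-20) top-left  bias=+0
  edge (0, 0)→(12, 0): d=(12,0) top-left  bias=+0
  edge (12, 0)→(10, 20): d=(-2,20) right/bottom  bias=-1
    (0,0)@(1, 1): e=[10,12,218] → X
    (1,0)@(3, 1): e=[50,12,178] → X
    (2,0)@(5, 1): e=[90,12,138] → X
    (3,0)@(7, 1): e=[130,12,98] → X
    (4,0)@(9, 1): e=[170,12,58] → X
    (5,0)@(11, 1): e=[210,12,18] → X
    (6,0)@(13, 1): e=[250,12,-22] → .
    (0,1)@(1, 3): e=[-10,36,214] → .
    (1,1)@(3, 3): e=[30,36,174] → X
    (6,1)@(13, 3): e=[230,36,-26] → .
    (1,2)@(3, 5): e=[10,60,170] → X
    (6,2)@(13, 5): e=[210,60,-30] → .
  covered (30 px):
    X X X X X X . .
    . X X X X X . .
    . X X X X X . .
    . . X X X X . .
    . . X X X X . .
    . . . X X . . .
    . . . X X . . .
    . . . . X . . .
    . . . . X . . .
    . . . . . . . .
    . . . . . . . .
    . . . . . . . .
T2:
  2·area = 100  (B↔C swapped to make it positive)
  edge (14, 4)→(14, 14): d=(0,10) right/bottom  bias=-1
  edge (14, 14)→(4, 22): d=(-10,8) right/bottom  bias=-1
  edge (4, 22)→(14, 4): d=(10,-18) top-left  bias=+0
    (6,3)@(13, 7): e=[10,78,12] → X
    (7,3)@(15, 7): e=[-10,62,48] → .
    (6,4)@(13, 9): e=[10,58,32] → X
    (7,4)@(15, 9): e=[-10,42,68] → .
    (5,5)@(11, 11): e=[30,54,16] → X
    (7,5)@(15, 11): e=[-10,22,88] → .
    (4,6)@(9, 13): e=[50,50,0] → X  [on edge]
    (7,6)@(15, 13): e=[-10,2,108] → .
    (4,7)@(9, 15): e=[50,30,20] → X
    (6,7)@(13, 15): e=[10,-2,92] → .
    (3,8)@(7, 17): e=[70,26,4] → X
    (5,8)@(11, 17): e=[30,-6,76] → .
  covered (13 px):
    . . . . . . . .
    . . . . . . . .
    . . . . . . . .
    . . . . . . X .
    . . . . . . X .
    . . . . . X X .
    . . . . X X X .
    . . . . X X . .
    . . . X X . . .
    . . . X . . . .
    . . X . . . . .
    . . . . . . . .
T3:
  2·area = 66
  edge (15, 12)→(4, 22): d=(-11,10) right/bottom  bias=-1
  edge (4, 22)→(15, 6): d=(11,-16) top-left  bias=+0
  edge (15, 6)→(15, 12): d=(0,6) right/bottom  bias=-1
    (7,0)@(15, 1): e=[121,-55,0] → .  [on edge]
    (7,1)@(15, 3): e=[99,-33,0] → .  [on edge]
    (7,2)@(15, 5): e=[77,-11,0] → .  [on edge]
    (7,3)@(15, 7): e=[55,11,0] → .  [on edge]
    (6,4)@(13, 9): e=[53,1,12] → X
    (7,4)@(15, 9): e=[33,33,0] → .  [on edge]
    (6,5)@(13, 11): e=[31,23,12] → X
    (7,5)@(15, 11): e=[11,55,0] → .  [on edge]
    (5,6)@(11, 13): e=[29,13,24] → X
    (7,6)@(15, 13): e=[-11,77,0] → .  [on edge]
    (4,7)@(9, 15): e=[27,3,36] → X
    (6,7)@(13, 15): e=[-13,67,12] → .
    (7,7)@(15, 15): e=[-33,99,0] → .  [on edge]
    (7,8)@(15, 17): e=[-55,121,0] → .  [on edge]
    (7,9)@(15, 19): e=[-77,143,0] → .  [on edge]
    (7,10)@(15, 21): e=[-99,165,0] → .  [on edge]
    (7,11)@(15, 23): e=[-121,187,0] → .  [on edge]
  covered (9 px):
    . . . . . . . .
    . . . . . . . .
    . . . . . . . .
    . . . . . . . .
    . . . . . . X .
    . . . . . . X .
    . . . . . X X .
    . . . . X X . .
    . . . . X . . .
    . . . X . . . .
    . . X . . . . .
    . . . . . . . .
T4:
  2·area = 28
  edge (14, 4)→(12, 8): d=(-2,4) right/bottom  bias=-1
  edge (12, 8)→(7, 4): d=(-5,-4) top-left  bias=+0
  edge (7, 4)→(14, 4): d=(7,0) top-left  bias=+0
    (4,2)@(9, 5): e=[18,3,7] → X
    (5,2)@(11, 5): e=[10,11,7] → X
    (6,2)@(13, 5): e=[2,19,7] → X
    (7,2)@(15, 5): e=[-6,27,7] → .
    (4,3)@(9, 7): e=[14,-7,21] → .
    (5,3)@(11, 7): e=[6,1,21] → X
    (6,3)@(13, 7): e=[-2,9,21] → .
    (5,4)@(11, 9): e=[2,-9,35] → .
  covered (4 px):
    . . . . . . . .
    . . . . . . . .
    . . . . X X X .
    . . . . . X . .
    . . . . . . . .
    . . . . . . . .
    . . . . . . . .
    . . . . . . . .
    . . . . . . . .
    . . . . . . . .
    . . . . . . . .
    . . . . . . . .

Answer: 65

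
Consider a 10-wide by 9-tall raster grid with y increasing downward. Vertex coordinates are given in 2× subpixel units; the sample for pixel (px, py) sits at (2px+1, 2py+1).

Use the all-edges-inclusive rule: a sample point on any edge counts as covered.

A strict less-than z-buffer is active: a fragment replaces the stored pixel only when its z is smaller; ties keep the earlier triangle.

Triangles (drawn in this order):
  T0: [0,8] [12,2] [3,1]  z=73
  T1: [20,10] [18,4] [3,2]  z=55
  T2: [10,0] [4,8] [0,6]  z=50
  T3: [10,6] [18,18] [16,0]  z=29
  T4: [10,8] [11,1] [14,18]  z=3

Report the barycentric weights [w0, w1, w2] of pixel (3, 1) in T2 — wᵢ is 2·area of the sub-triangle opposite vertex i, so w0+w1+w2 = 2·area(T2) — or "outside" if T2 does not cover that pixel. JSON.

T0:
  2·area = 66  (B↔C swapped to make it positive)
  edge (0, 8)→(3, 1): d=(3,-7) inclusive
  edge (3, 1)→(12, 2): d=(9,1) inclusive
  edge (12, 2)→(0, 8): d=(-12,6) inclusive
    (1,0)@(3, 1): e=[0,0,66] → #  [on edge]
    (2,0)@(5, 1): e=[14,-2,54] → ·
    (1,1)@(3, 3): e=[6,18,42] → #
    (2,1)@(5, 3): e=[20,16,30] → #
    (3,1)@(7, 3): e=[34,14,18] → #
    (4,1)@(9, 3): e=[48,12,6] → #
    (5,1)@(11, 3): e=[62,10,-6] → ·
    (1,2)@(3, 5): e=[12,36,18] → #
    (3,2)@(7, 5): e=[40,32,-6] → ·
    (4,2)@(9, 5): e=[54,30,-18] → ·
    (0,3)@(1, 7): e=[4,56,6] → #
    (1,3)@(3, 7): e=[18,54,-6] → ·
  covered (8 px):
    · # · · · · · · · ·
    · # # # # · · · · ·
    · # # · · · · · · ·
    # · · · · · · · · ·
    · · · · · · · · · ·
    · · · · · · · · · ·
    · · · · · · · · · ·
    · · · · · · · · · ·
    · · · · · · · · · ·
T1:
  2·area = 86  (B↔C swapped to make it positive)
  edge (20, 10)→(3, 2): d=(-17,-8) inclusive
  edge (3, 2)→(18, 4): d=(15,2) inclusive
  edge (18, 4)→(20, 10): d=(2,6) inclusive
    (8,0)@(17, 1): e=[129,-43,0] → ·  [on edge]
    (3,1)@(7, 3): e=[15,7,64] → #
    (4,1)@(9, 3): e=[31,3,52] → #
    (5,1)@(11, 3): e=[47,-1,40] → ·
    (3,2)@(7, 5): e=[-19,37,68] → ·
    (4,2)@(9, 5): e=[-3,33,56] → ·
    (5,2)@(11, 5): e=[13,29,44] → #
    (6,2)@(13, 5): e=[29,25,32] → #
    (7,2)@(15, 5): e=[45,21,20] → #
    (8,2)@(17, 5): e=[61,17,8] → #
    (9,2)@(19, 5): e=[77,13,-4] → ·
    (5,3)@(11, 7): e=[-21,59,48] → ·
    (9,3)@(19, 7): e=[43,43,0] → #  [on edge]
  covered (10 px):
    · · · · · · · · · ·
    · · · # # · · · · ·
    · · · · · # # # # ·
    · · · · · · · # # #
    · · · · · · · · · #
    · · · · · · · · · ·
    · · · · · · · · · ·
    · · · · · · · · · ·
    · · · · · · · · · ·
T2:
  2·area = 44
  edge (10, 0)→(4, 8): d=(-6,8) inclusive
  edge (4, 8)→(0, 6): d=(-4,-2) inclusive
  edge (0, 6)→(10, 0): d=(10,-6) inclusive
    (4,0)@(9, 1): e=[2,38,4] → #
    (5,0)@(11, 1): e=[-14,42,16] → ·
    (2,1)@(5, 3): e=[22,22,0] → #  [on edge]
    (3,1)@(7, 3): e=[6,26,12] → #
    (4,1)@(9, 3): e=[-10,30,24] → ·
    (1,2)@(3, 5): e=[26,10,8] → #
    (3,2)@(7, 5): e=[-6,18,32] → ·
    (1,3)@(3, 7): e=[14,2,28] → #
    (2,3)@(5, 7): e=[-2,6,40] → ·
    (1,4)@(3, 9): e=[2,-6,48] → ·
  covered (6 px):
    · · · · # · · · · ·
    · · # # · · · · · ·
    · # # · · · · · · ·
    · # · · · · · · · ·
    · · · · · · · · · ·
    · · · · · · · · · ·
    · · · · · · · · · ·
    · · · · · · · · · ·
    · · · · · · · · · ·
T3:
  2·area = 120  (B↔C swapped to make it positive)
  edge (10, 6)→(16, 0): d=(6,-6) inclusive
  edge (16, 0)→(18, 18): d=(2,18) inclusive
  edge (18, 18)→(10, 6): d=(-8,-12) inclusive
    (7,0)@(15, 1): e=[0,20,100] → #  [on edge]
    (8,0)@(17, 1): e=[12,-16,124] → ·
    (6,1)@(13, 3): e=[0,60,60] → #  [on edge]
    (8,1)@(17, 3): e=[24,-12,108] → ·
    (5,2)@(11, 5): e=[0,100,20] → #  [on edge]
    (8,2)@(17, 5): e=[36,-8,92] → ·
    (4,3)@(9, 7): e=[0,140,-20] → ·  [on edge]
    (5,3)@(11, 7): e=[12,104,4] → #
    (8,3)@(17, 7): e=[48,-4,76] → ·
    (3,4)@(7, 9): e=[0,180,-60] → ·  [on edge]
    (5,4)@(11, 9): e=[24,108,-12] → ·
    (6,4)@(13, 9): e=[36,72,12] → #
    (8,4)@(17, 9): e=[60,0,60] → #  [on edge]
    (2,5)@(5, 11): e=[0,220,-100] → ·  [on edge]
    (1,6)@(3, 13): e=[0,260,-140] → ·  [on edge]
    (0,7)@(1, 15): e=[0,300,-180] → ·  [on edge]
  covered (17 px):
    · · · · · · · # · ·
    · · · · · · # # · ·
    · · · · · # # # · ·
    · · · · · # # # · ·
    · · · · · · # # # ·
    · · · · · · · # # ·
    · · · · · · · # # ·
    · · · · · · · · # ·
    · · · · · · · · · ·
T4:
  2·area = 38
  edge (10, 8)→(11, 1): d=(1,-7) inclusive
  edge (11, 1)→(14, 18): d=(3,17) inclusive
  edge (14, 18)→(10, 8): d=(-4,-10) inclusive
    (5,0)@(11, 1): e=[0,0,38] → #  [on edge]
    (6,0)@(13, 1): e=[14,-34,58] → ·
    (5,1)@(11, 3): e=[2,6,30] → #
    (6,1)@(13, 3): e=[16,-28,50] → ·
    (5,2)@(11, 5): e=[4,12,22] → #
    (6,2)@(13, 5): e=[18,-22,42] → ·
    (5,3)@(11, 7): e=[6,18,14] → #
    (6,3)@(13, 7): e=[20,-16,34] → ·
    (5,4)@(11, 9): e=[8,24,6] → #
    (6,4)@(13, 9): e=[22,-10,26] → ·
    (5,5)@(11, 11): e=[10,30,-2] → ·
    (6,6)@(13, 13): e=[26,2,10] → #
    (4,7)@(9, 15): e=[0,76,-38] → ·  [on edge]
  covered (7 px):
    · · · · · # · · · ·
    · · · · · # · · · ·
    · · · · · # · · · ·
    · · · · · # · · · ·
    · · · · · # · · · ·
    · · · · · · · · · ·
    · · · · · · # · · ·
    · · · · · · # · · ·
    · · · · · · · · · ·

Final: [26,12,6]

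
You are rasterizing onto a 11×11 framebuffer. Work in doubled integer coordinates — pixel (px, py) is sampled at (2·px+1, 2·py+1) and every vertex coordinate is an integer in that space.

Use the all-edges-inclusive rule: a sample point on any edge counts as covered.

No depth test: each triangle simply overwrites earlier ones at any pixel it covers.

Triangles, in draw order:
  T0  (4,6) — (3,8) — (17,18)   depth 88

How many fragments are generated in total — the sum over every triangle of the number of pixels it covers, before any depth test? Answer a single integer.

T0:
  2·area = 38  (B↔C swapped to make it positive)
  edge (4, 6)→(17, 18): d=(13,12) inclusive
  edge (17, 18)→(3, 8): d=(-14,-10) inclusive
  edge (3, 8)→(4, 6): d=(1,-2) inclusive
    (2,3)@(5, 7): e=[1,34,3] → #
    (3,3)@(7, 7): e=[-23,54,7] → ·
    (2,4)@(5, 9): e=[27,6,5] → #
    (3,4)@(7, 9): e=[3,26,9] → #
    (4,4)@(9, 9): e=[-21,46,13] → ·
    (2,5)@(5, 11): e=[53,-22,7] → ·
    (3,5)@(7, 11): e=[29,-2,11] → ·
    (4,5)@(9, 11): e=[5,18,15] → #
    (5,5)@(11, 11): e=[-19,38,19] → ·
    (4,6)@(9, 13): e=[31,-10,17] → ·
    (5,6)@(11, 13): e=[7,10,21] → #
    (6,6)@(13, 13): e=[-17,30,25] → ·
  covered (6 px):
    · · · · · · · · · · ·
    · · · · · · · · · · ·
    · · · · · · · · · · ·
    · · # · · · · · · · ·
    · · # # · · · · · · ·
    · · · · # · · · · · ·
    · · · · · # · · · · ·
    · · · · · · # · · · ·
    · · · · · · · · · · ·
    · · · · · · · · · · ·
    · · · · · · · · · · ·

Final: 6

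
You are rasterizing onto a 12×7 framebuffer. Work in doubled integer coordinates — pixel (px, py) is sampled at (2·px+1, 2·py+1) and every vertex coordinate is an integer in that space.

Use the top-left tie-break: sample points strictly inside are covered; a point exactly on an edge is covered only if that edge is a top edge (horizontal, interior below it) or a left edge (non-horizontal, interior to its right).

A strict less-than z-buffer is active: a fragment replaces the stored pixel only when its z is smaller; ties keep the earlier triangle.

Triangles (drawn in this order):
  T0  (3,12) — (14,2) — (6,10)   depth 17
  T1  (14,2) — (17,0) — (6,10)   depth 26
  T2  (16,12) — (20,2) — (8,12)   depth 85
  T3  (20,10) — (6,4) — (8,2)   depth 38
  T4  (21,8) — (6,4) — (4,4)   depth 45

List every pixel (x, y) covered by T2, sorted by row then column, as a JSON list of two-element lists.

T0:
  2·area = 8
  edge (3, 12)→(14, 2): d=(11,-10) top-left  bias=+0
  edge (14, 2)→(6, 10): d=(-8,8) right/bottom  bias=-1
  edge (6, 10)→(3, 12): d=(-3,2) right/bottom  bias=-1
    (7,0)@(15, 1): e=[-1,0,9] → ·  [on edge]
    (6,1)@(13, 3): e=[1,0,7] → ·  [on edge]
    (5,2)@(11, 5): e=[3,0,5] → ·  [on edge]
    (4,3)@(9, 7): e=[5,0,3] → ·  [on edge]
    (3,4)@(7, 9): e=[7,0,1] → ·  [on edge]
    (2,5)@(5, 11): e=[9,0,-1] → ·  [on edge]
    (1,6)@(3, 13): e=[11,0,-3] → ·  [on edge]
  covered (0 px):
    · · · · · · · · · · · ·
    · · · · · · · · · · · ·
    · · · · · · · · · · · ·
    · · · · · · · · · · · ·
    · · · · · · · · · · · ·
    · · · · · · · · · · · ·
    · · · · · · · · · · · ·
T1:
  2·area = 8
  edge (14, 2)→(17, 0): d=(3,-2) top-left  bias=+0
  edge (17, 0)→(6, 10): d=(-11,10) right/bottom  bias=-1
  edge (6, 10)→(14, 2): d=(8,-8) top-left  bias=+0
    (7,0)@(15, 1): e=[-1,9,0] → ·  [on edge]
    (6,1)@(13, 3): e=[1,7,0] → #  [on edge]
    (7,1)@(15, 3): e=[5,-13,16] → ·
    (5,2)@(11, 5): e=[3,5,0] → #  [on edge]
    (6,2)@(13, 5): e=[7,-15,16] → ·
    (4,3)@(9, 7): e=[5,3,0] → #  [on edge]
    (5,3)@(11, 7): e=[9,-17,16] → ·
    (3,4)@(7, 9): e=[7,1,0] → #  [on edge]
    (4,4)@(9, 9): e=[11,-19,16] → ·
    (2,5)@(5, 11): e=[9,-1,0] → ·  [on edge]
    (3,5)@(7, 11): e=[13,-21,16] → ·
    (1,6)@(3, 13): e=[11,-3,0] → ·  [on edge]
  covered (4 px):
    · · · · · · · · · · · ·
    · · · · · · # · · · · ·
    · · · · · # · · · · · ·
    · · · · # · · · · · · ·
    · · · # · · · · · · · ·
    · · · · · · · · · · · ·
    · · · · · · · · · · · ·
T2:
  2·area = 80  (B↔C swapped to make it positive)
  edge (16, 12)→(8, 12): d=(-8,0) right/bottom  bias=-1
  edge (8, 12)→(20, 2): d=(12,-10) top-left  bias=+0
  edge (20, 2)→(16, 12): d=(-4,10) right/bottom  bias=-1
    (9,1)@(19, 3): e=[72,2,6] → #
    (10,1)@(21, 3): e=[72,22,-14] → ·
    (8,2)@(17, 5): e=[56,6,18] → #
    (9,2)@(19, 5): e=[56,26,-2] → ·
    (7,3)@(15, 7): e=[40,10,30] → #
    (9,3)@(19, 7): e=[40,50,-10] → ·
    (6,4)@(13, 9): e=[24,14,42] → #
    (9,4)@(19, 9): e=[24,74,-18] → ·
    (5,5)@(11, 11): e=[8,18,54] → #
    (8,5)@(17, 11): e=[8,78,-6] → ·
    (5,6)@(11, 13): e=[-8,42,46] → ·
    (6,6)@(13, 13): e=[-8,62,26] → ·
  covered (10 px):
    · · · · · · · · · · · ·
    · · · · · · · · · # · ·
    · · · · · · · · # · · ·
    · · · · · · · # # · · ·
    · · · · · · # # # · · ·
    · · · · · # # # · · · ·
    · · · · · · · · · · · ·
T3:
  2·area = 40
  edge (20, 10)→(6, 4): d=(-14,-6) top-left  bias=+0
  edge (6, 4)→(8, 2): d=(2,-2) top-left  bias=+0
  edge (8, 2)→(20, 10): d=(12,8) right/bottom  bias=-1
    (4,0)@(9, 1): e=[60,0,-20] → ·  [on edge]
    (3,1)@(7, 3): e=[20,0,20] → #  [on edge]
    (4,1)@(9, 3): e=[32,4,4] → #
    (5,1)@(11, 3): e=[44,8,-12] → ·
    (2,2)@(5, 5): e=[-20,0,60] → ·  [on edge]
    (3,2)@(7, 5): e=[-8,4,44] → ·
    (4,2)@(9, 5): e=[4,8,28] → #
    (5,2)@(11, 5): e=[16,12,12] → #
    (6,2)@(13, 5): e=[28,16,-4] → ·
    (1,3)@(3, 7): e=[-60,0,100] → ·  [on edge]
    (4,3)@(9, 7): e=[-24,12,52] → ·
    (5,3)@(11, 7): e=[-12,16,36] → ·
    (6,3)@(13, 7): e=[0,20,20] → #  [on edge]
    (0,4)@(1, 9): e=[-100,0,140] → ·  [on edge]
  covered (6 px):
    · · · · · · · · · · · ·
    · · · # # · · · · · · ·
    · · · · # # · · · · · ·
    · · · · · · # # · · · ·
    · · · · · · · · · · · ·
    · · · · · · · · · · · ·
    · · · · · · · · · · · ·
T4:
  2·area = 8  (B↔C swapped to make it positive)
  edge (21, 8)→(4, 4): d=(-17,-4) top-left  bias=+0
  edge (4, 4)→(6, 4): d=(2,0) top-left  bias=+0
  edge (6, 4)→(21, 8): d=(15,4) right/bottom  bias=-1
    (4,2)@(9, 5): e=[3,2,3] → #
    (5,2)@(11, 5): e=[11,2,-5] → ·
    (4,3)@(9, 7): e=[-31,6,33] → ·
    (8,3)@(17, 7): e=[1,6,1] → #
    (9,3)@(19, 7): e=[9,6,-7] → ·
    (8,4)@(17, 9): e=[-33,10,31] → ·
  covered (2 px):
    · · · · · · · · · · · ·
    · · · · · · · · · · · ·
    · · · · # · · · · · · ·
    · · · · · · · · # · · ·
    · · · · · · · · · · · ·
    · · · · · · · · · · · ·
    · · · · · · · · · · · ·

Final: [[9,1],[8,2],[7,3],[8,3],[6,4],[7,4],[8,4],[5,5],[6,5],[7,5]]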